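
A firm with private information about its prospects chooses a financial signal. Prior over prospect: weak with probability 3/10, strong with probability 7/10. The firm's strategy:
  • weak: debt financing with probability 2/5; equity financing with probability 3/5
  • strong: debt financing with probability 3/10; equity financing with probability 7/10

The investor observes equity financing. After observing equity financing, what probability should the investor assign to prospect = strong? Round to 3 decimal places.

Apply Bayes' rule using the sender's strategy as the likelihood.
P(equity financing) = (3/10)·(3/5) + (7/10)·(7/10) = 67/100
P(strong | equity financing) = ((7/10)·(7/10)) / (67/100) = (49/100) / (67/100) = 49/67

0.731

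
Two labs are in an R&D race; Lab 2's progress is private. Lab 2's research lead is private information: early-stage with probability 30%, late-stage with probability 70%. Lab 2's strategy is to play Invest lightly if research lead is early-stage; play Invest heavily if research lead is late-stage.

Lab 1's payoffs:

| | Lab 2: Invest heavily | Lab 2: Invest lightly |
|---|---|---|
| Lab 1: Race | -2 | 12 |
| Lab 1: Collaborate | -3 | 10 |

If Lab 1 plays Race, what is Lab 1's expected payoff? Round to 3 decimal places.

Take the expectation over Lab 2's research lead, weighting each type's action by its prior probability.
E[Race] = 0.3·12 + 0.7·(-2) = 3.6 + (-1.4) = 2.2

2.200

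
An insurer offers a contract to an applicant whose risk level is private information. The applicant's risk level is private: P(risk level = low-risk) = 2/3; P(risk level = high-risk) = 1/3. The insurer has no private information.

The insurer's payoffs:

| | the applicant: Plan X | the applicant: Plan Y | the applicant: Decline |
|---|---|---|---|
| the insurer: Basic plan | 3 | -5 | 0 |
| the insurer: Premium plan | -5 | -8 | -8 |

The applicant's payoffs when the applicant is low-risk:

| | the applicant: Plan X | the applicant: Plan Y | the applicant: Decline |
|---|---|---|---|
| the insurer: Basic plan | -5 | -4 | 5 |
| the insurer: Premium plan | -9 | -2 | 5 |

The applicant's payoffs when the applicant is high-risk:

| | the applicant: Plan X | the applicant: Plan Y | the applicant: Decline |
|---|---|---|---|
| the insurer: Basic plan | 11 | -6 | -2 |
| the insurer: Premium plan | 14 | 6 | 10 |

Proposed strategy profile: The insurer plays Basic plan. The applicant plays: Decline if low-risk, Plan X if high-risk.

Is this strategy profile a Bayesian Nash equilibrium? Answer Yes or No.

A profile is a BNE iff every type of every player is best-responding given beliefs about the other side.
The insurer plays Basic plan: E[Basic plan] = 2/3·(0) + 1/3·(3) = 1; E[Premium plan] = -7. Best-responding. ✓
The applicant (risk level low-risk), facing Basic plan: Plan X gives -5, Plan Y gives -4, Decline gives 5. Proposed Decline is best. ✓
The applicant (risk level high-risk), facing Basic plan: Plan X gives 11, Plan Y gives -6, Decline gives -2. Proposed Plan X is best. ✓

Yes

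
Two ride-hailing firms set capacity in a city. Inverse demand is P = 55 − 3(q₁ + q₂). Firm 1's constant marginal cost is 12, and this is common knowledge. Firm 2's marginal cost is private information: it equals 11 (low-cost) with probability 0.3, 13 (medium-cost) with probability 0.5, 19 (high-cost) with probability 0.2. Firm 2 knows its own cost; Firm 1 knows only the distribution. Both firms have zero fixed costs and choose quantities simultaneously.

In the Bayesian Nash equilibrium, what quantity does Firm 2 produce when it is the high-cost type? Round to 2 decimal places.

3.52

Firm 2 with cost c maximizes (55 − 3(q₁+q₂) − c)·q₂, giving q₂(c) = (55 − c − 3q₁)/6.
E[c₂] = 0.3·11 + 0.5·13 + 0.2·19 = 13.6
Firm 1's FOC against E[q₂] yields q₁ = (55 − 2·12 + E[c₂])/9 = (55 − 24 + 13.6)/9 = 4.95556.
q₂(high-cost) = (55 − 19 − 3·4.95556)/6 = 3.52222.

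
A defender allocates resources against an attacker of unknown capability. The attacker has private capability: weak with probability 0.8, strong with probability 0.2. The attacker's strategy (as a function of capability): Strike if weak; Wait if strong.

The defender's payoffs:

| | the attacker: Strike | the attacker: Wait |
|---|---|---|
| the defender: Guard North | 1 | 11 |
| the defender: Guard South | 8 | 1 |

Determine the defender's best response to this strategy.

Compute the defender's expected payoff for each action, taking the expectation over the attacker's type.
E[Guard North] = 0.8·(1) + 0.2·(11) = 3
E[Guard South] = 0.8·(8) + 0.2·(1) = 6.6
Best response: Guard South (6.6 is the largest).

Guard South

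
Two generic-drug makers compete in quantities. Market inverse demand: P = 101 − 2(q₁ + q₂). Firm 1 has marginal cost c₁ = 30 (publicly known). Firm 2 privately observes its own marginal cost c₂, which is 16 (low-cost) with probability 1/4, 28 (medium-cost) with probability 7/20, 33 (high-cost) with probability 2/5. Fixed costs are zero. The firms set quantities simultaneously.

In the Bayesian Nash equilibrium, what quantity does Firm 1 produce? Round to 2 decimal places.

11.33

Type-c best response for Firm 2: q₂(c) = (101 − c)/4 − q₁/2.
Firm 1 maximizes expected profit; its first-order condition is 101 − 4q₁ − 2E[q₂] − 30 = 0.
Substituting E[q₂] and solving: E[c₂] = 27, so q₁ = (101 − 2·30 + 27)/6 = 11.3333.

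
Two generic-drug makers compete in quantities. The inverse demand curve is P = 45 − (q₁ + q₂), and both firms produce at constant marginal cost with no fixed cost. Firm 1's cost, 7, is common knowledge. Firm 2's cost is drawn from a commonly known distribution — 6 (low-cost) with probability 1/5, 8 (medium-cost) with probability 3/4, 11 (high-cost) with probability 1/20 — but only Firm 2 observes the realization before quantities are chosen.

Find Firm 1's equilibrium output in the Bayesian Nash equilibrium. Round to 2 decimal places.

Type-c best response for Firm 2: q₂(c) = (45 − c)/2 − q₁/2.
Firm 1 maximizes expected profit; its first-order condition is 45 − 2q₁ − E[q₂] − 7 = 0.
Substituting E[q₂] and solving: E[c₂] = 7.75, so q₁ = (45 − 2·7 + 7.75)/3 = 12.9167.

12.92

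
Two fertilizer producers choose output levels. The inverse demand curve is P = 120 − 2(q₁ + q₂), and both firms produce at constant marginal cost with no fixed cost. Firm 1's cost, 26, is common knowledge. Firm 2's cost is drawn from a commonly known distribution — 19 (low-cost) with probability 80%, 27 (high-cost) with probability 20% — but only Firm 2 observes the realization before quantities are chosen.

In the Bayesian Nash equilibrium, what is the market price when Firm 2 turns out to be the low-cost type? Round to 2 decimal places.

Each type of Firm 2 best-responds to q₁; Firm 1 best-responds to the expected q₂ over Firm 2's types.
Firm 2 with cost c maximizes (120 − 2(q₁+q₂) − c)·q₂, giving q₂(c) = (120 − c − 2q₁)/4.
E[c₂] = 0.8·19 + 0.2·27 = 20.6
Firm 1's FOC against E[q₂] yields q₁ = (120 − 2·26 + E[c₂])/6 = (120 − 52 + 20.6)/6 = 14.7667.
q₂(low-cost) = 17.8667, so P = 120 − 2·(14.7667 + 17.8667) = 54.7333.

54.73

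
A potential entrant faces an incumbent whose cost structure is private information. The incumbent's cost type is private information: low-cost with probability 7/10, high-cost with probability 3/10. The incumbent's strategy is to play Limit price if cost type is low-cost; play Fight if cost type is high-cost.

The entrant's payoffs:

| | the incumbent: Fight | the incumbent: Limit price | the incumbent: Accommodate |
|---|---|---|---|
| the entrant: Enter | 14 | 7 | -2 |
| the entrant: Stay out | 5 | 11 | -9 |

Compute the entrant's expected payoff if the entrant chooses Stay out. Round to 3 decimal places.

9.200

E[Stay out] = 7/10·11 + 3/10·5 = 77/10 + 3/2 = 46/5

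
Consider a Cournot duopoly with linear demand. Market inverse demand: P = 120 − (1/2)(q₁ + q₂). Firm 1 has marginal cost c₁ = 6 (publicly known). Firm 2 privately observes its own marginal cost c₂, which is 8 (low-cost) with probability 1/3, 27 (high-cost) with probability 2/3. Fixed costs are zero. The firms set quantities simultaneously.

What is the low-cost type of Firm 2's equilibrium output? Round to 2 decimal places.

Type-c best response for Firm 2: q₂(c) = (120 − c) − q₁/2.
Firm 1 maximizes expected profit; its first-order condition is 120 − q₁ − (1/2)E[q₂] − 6 = 0.
Substituting E[q₂] and solving: E[c₂] = 20.6667, so q₁ = (120 − 2·6 + 20.6667)/(3/2) = 85.7778.
q₂(low-cost) = (120 − 8 − (1/2)·85.7778) = 69.1111.

69.11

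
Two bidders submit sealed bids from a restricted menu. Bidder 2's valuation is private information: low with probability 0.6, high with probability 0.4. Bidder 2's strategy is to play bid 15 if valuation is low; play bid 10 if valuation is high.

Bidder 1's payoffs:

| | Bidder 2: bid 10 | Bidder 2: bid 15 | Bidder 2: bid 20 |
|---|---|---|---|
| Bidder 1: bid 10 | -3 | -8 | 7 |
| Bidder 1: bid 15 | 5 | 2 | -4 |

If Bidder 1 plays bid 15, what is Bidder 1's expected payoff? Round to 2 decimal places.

E[bid 15] = 0.6·2 + 0.4·5 = 1.2 + 2 = 3.2

3.20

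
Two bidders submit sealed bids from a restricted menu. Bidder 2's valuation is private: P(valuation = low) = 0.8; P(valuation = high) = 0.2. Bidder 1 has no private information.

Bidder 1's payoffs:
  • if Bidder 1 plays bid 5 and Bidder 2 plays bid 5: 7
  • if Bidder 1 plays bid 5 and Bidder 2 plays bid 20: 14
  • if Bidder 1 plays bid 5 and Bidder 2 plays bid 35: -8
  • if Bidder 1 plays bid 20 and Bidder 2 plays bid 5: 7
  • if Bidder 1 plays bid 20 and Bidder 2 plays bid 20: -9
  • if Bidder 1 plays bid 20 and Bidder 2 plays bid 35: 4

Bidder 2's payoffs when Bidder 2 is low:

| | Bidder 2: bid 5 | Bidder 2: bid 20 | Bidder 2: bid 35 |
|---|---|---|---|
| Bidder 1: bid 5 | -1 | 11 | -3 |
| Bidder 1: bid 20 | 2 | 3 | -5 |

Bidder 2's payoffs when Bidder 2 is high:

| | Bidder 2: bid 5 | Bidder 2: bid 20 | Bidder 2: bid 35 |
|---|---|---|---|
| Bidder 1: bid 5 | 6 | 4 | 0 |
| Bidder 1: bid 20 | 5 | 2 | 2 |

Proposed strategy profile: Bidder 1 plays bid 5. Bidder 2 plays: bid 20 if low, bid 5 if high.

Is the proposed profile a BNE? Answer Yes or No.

Bidder 1 plays bid 5: E[bid 5] = 0.8·(14) + 0.2·(7) = 12.6; E[bid 20] = -5.8. Best-responding. ✓
Bidder 2 (valuation low), facing bid 5: bid 5 gives -1, bid 20 gives 11, bid 35 gives -3. Proposed bid 20 is best. ✓
Bidder 2 (valuation high), facing bid 5: bid 5 gives 6, bid 20 gives 4, bid 35 gives 0. Proposed bid 5 is best. ✓

Yes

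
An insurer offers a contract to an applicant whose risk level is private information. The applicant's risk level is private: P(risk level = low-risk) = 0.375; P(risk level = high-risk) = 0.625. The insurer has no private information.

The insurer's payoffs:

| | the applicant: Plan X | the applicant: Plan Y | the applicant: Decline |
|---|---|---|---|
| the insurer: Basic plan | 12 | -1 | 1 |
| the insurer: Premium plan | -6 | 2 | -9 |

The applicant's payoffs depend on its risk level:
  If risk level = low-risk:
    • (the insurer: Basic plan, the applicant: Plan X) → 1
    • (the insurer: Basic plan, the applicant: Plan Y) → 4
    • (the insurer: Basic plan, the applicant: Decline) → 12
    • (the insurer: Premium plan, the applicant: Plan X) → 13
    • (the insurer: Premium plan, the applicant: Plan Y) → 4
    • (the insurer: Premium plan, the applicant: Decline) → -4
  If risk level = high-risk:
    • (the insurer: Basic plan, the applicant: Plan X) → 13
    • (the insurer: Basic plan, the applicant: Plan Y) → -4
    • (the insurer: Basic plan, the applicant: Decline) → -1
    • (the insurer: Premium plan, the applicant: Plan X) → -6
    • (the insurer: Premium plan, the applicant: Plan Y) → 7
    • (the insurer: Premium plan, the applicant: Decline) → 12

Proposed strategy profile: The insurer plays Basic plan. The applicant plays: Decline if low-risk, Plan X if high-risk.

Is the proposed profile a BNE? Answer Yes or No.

Yes

The insurer plays Basic plan: E[Basic plan] = 0.375·(1) + 0.625·(12) = 7.875; E[Premium plan] = -7.125. Best-responding. ✓
The applicant (risk level low-risk), facing Basic plan: Plan X gives 1, Plan Y gives 4, Decline gives 12. Proposed Decline is best. ✓
The applicant (risk level high-risk), facing Basic plan: Plan X gives 13, Plan Y gives -4, Decline gives -1. Proposed Plan X is best. ✓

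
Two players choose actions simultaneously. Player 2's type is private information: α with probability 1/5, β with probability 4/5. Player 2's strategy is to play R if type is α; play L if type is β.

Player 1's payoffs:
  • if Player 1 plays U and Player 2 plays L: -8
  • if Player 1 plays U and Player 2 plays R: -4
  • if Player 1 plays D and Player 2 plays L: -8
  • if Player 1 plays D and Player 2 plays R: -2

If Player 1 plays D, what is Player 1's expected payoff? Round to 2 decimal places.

Take the expectation over Player 2's type, weighting each type's action by its prior probability.
E[D] = 1/5·(-2) + 4/5·(-8) = (-2/5) + (-32/5) = -34/5

-6.80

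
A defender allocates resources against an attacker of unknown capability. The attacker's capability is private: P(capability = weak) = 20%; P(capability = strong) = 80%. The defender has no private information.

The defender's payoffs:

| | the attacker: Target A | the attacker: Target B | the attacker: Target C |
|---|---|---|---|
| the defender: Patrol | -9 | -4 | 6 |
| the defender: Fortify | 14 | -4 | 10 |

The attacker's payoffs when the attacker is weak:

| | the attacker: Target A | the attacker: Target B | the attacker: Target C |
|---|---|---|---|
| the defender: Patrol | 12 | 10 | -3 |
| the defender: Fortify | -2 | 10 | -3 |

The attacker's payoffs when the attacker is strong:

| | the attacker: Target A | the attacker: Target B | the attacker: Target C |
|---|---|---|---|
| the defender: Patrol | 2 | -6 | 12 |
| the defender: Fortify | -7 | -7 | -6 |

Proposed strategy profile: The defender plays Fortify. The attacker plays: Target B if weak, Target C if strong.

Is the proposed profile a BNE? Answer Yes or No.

The defender plays Fortify: E[Fortify] = 0.2·(-4) + 0.8·(10) = 7.2; E[Patrol] = 4. Best-responding. ✓
The attacker (capability weak), facing Fortify: Target A gives -2, Target B gives 10, Target C gives -3. Proposed Target B is best. ✓
The attacker (capability strong), facing Fortify: Target A gives -7, Target B gives -7, Target C gives -6. Proposed Target C is best. ✓

Yes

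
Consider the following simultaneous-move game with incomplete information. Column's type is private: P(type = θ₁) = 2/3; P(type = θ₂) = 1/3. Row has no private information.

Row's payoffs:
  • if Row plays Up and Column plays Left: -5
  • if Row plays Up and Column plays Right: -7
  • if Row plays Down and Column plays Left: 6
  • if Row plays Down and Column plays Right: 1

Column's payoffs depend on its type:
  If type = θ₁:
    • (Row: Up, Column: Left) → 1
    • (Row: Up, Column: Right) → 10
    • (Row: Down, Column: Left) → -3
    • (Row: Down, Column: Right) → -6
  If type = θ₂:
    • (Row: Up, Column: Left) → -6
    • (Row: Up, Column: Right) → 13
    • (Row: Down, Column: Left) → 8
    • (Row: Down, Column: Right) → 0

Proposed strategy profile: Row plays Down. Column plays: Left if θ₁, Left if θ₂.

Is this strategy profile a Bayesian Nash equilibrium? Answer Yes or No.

Yes

A profile is a BNE iff every type of every player is best-responding given beliefs about the other side.
Row plays Down: E[Down] = 2/3·(6) + 1/3·(6) = 6; E[Up] = -5. Best-responding. ✓
Column (type θ₁), facing Down: Left gives -3, Right gives -6. Proposed Left is best. ✓
Column (type θ₂), facing Down: Left gives 8, Right gives 0. Proposed Left is best. ✓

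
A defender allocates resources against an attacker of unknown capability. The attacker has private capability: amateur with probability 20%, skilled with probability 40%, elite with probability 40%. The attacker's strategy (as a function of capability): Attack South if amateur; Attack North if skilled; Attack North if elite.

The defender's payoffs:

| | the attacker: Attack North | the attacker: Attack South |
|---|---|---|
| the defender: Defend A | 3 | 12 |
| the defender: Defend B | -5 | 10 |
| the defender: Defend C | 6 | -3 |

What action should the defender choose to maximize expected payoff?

Defend A

Compute the defender's expected payoff for each action, taking the expectation over the attacker's type.
E[Defend A] = 0.2·(12) + 0.4·(3) + 0.4·(3) = 4.8
E[Defend B] = 0.2·(10) + 0.4·(-5) + 0.4·(-5) = -2
E[Defend C] = 0.2·(-3) + 0.4·(6) + 0.4·(6) = 4.2
Best response: Defend A (4.8 is the largest).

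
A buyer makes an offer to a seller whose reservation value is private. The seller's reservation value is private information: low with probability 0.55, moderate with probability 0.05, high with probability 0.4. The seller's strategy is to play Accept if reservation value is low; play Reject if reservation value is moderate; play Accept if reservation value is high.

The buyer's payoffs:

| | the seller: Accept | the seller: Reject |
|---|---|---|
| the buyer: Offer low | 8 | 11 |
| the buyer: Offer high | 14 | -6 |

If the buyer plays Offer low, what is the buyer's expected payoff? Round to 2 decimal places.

E[Offer low] = 0.55·8 + 0.05·11 + 0.4·8 = 4.4 + 0.55 + 3.2 = 8.15

8.15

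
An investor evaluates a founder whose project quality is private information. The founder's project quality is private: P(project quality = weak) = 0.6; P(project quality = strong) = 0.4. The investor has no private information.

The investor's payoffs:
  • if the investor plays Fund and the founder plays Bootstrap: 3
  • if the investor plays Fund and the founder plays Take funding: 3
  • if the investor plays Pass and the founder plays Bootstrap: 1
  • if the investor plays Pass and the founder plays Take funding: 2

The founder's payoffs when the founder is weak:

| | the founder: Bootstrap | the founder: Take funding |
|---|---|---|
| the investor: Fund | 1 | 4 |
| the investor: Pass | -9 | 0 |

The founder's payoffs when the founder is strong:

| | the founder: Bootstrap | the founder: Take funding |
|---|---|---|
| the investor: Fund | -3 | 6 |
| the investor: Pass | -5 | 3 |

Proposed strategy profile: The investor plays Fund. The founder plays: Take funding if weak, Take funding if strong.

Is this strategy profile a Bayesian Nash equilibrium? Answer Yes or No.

Yes

The investor plays Fund: E[Fund] = 0.6·(3) + 0.4·(3) = 3; E[Pass] = 2. Best-responding. ✓
The founder (project quality weak), facing Fund: Bootstrap gives 1, Take funding gives 4. Proposed Take funding is best. ✓
The founder (project quality strong), facing Fund: Bootstrap gives -3, Take funding gives 6. Proposed Take funding is best. ✓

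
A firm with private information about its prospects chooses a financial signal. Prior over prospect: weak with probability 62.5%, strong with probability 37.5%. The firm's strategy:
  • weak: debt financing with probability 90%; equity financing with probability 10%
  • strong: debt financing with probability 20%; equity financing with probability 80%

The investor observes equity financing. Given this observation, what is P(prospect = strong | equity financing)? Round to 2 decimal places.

P(equity financing) = 0.625·0.1 + 0.375·0.8 = 0.3625
P(strong | equity financing) = (0.375·0.8) / 0.3625 = 0.3 / 0.3625 = 0.827586

0.83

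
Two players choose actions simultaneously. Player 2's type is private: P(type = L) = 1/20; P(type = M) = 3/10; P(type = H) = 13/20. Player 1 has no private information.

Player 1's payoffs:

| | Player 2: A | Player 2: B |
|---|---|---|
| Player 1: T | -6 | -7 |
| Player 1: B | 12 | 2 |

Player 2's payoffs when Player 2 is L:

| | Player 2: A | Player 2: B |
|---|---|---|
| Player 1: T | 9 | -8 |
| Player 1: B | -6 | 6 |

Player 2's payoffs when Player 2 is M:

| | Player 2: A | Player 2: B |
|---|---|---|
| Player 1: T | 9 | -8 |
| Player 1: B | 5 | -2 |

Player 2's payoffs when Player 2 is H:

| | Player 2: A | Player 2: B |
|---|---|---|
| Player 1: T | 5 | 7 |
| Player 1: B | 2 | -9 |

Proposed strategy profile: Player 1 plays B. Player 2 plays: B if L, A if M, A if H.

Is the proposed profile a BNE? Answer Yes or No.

Yes

Player 1 plays B: E[B] = 1/20·(2) + 3/10·(12) + 13/20·(12) = 23/2; E[T] = -121/20. Best-responding. ✓
Player 2 (type L), facing B: A gives -6, B gives 6. Proposed B is best. ✓
Player 2 (type M), facing B: A gives 5, B gives -2. Proposed A is best. ✓
Player 2 (type H), facing B: A gives 2, B gives -9. Proposed A is best. ✓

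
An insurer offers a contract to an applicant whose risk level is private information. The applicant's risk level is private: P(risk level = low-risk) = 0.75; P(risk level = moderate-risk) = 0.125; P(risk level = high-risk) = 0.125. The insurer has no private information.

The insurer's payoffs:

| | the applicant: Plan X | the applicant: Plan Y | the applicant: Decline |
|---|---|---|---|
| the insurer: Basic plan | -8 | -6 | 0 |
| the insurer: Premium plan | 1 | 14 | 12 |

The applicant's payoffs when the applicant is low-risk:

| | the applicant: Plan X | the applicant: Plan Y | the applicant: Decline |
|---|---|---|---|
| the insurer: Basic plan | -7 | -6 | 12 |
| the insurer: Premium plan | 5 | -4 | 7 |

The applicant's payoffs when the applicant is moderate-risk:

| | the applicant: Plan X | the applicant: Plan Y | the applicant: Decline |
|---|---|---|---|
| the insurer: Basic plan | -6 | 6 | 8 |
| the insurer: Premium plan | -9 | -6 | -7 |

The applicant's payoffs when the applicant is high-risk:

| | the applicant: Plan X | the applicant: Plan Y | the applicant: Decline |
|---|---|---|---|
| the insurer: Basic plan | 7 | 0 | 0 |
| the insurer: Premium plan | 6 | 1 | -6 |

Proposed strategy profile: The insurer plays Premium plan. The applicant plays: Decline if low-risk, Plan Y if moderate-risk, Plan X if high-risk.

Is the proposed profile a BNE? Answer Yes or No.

Yes

The insurer plays Premium plan: E[Premium plan] = 0.75·(12) + 0.125·(14) + 0.125·(1) = 10.875; E[Basic plan] = -1.75. Best-responding. ✓
The applicant (risk level low-risk), facing Premium plan: Plan X gives 5, Plan Y gives -4, Decline gives 7. Proposed Decline is best. ✓
The applicant (risk level moderate-risk), facing Premium plan: Plan X gives -9, Plan Y gives -6, Decline gives -7. Proposed Plan Y is best. ✓
The applicant (risk level high-risk), facing Premium plan: Plan X gives 6, Plan Y gives 1, Decline gives -6. Proposed Plan X is best. ✓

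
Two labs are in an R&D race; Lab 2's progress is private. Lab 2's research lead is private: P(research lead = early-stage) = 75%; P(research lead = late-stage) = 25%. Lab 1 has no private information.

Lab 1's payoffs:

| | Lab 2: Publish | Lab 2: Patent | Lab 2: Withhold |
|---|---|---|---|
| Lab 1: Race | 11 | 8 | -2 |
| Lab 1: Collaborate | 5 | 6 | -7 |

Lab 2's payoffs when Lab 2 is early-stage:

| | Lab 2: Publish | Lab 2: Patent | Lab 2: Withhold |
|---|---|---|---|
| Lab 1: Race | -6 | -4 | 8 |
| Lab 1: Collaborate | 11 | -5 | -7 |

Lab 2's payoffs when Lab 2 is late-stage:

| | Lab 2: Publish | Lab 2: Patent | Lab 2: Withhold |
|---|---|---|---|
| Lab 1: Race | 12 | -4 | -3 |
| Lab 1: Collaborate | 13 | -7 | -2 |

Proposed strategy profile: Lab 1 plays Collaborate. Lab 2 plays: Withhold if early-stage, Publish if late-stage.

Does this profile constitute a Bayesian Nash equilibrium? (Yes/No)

No

Lab 1 plays Collaborate: E[Collaborate] = 0.75·(-7) + 0.25·(5) = -4; E[Race] = 1.25. Not best-responding. ✗
Lab 2 (research lead early-stage), facing Collaborate: Publish gives 11, Patent gives -5, Withhold gives -7. Proposed Withhold is not best — profitable deviation exists. ✗
Lab 2 (research lead late-stage), facing Collaborate: Publish gives 13, Patent gives -7, Withhold gives -2. Proposed Publish is best. ✓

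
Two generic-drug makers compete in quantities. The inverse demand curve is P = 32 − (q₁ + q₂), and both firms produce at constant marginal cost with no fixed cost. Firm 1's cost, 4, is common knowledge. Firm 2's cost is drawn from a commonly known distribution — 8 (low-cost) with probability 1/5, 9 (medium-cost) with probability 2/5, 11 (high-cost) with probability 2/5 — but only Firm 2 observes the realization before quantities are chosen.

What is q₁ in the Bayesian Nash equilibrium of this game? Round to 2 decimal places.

11.20

Type-c best response for Firm 2: q₂(c) = (32 − c)/2 − q₁/2.
Firm 1 maximizes expected profit; its first-order condition is 32 − 2q₁ − E[q₂] − 4 = 0.
Substituting E[q₂] and solving: E[c₂] = 9.6, so q₁ = (32 − 2·4 + 9.6)/3 = 11.2.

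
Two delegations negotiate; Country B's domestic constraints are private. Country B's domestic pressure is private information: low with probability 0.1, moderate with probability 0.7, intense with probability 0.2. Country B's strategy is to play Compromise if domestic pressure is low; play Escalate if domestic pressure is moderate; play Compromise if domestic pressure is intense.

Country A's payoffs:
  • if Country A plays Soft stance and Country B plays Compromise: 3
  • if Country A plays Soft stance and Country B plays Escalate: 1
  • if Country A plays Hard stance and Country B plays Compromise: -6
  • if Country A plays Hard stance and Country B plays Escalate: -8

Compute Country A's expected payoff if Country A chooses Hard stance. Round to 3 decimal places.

-7.400

E[Hard stance] = 0.1·(-6) + 0.7·(-8) + 0.2·(-6) = (-0.6) + (-5.6) + (-1.2) = -7.4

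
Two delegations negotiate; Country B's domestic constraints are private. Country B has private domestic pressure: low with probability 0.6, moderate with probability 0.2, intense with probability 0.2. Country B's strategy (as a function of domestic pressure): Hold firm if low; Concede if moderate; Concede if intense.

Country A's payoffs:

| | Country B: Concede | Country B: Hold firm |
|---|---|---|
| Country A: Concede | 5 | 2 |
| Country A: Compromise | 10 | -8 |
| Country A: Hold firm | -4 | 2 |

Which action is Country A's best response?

Concede

Compute Country A's expected payoff for each action, taking the expectation over Country B's type.
E[Concede] = 0.6·(2) + 0.2·(5) + 0.2·(5) = 3.2
E[Compromise] = 0.6·(-8) + 0.2·(10) + 0.2·(10) = -0.8
E[Hold firm] = 0.6·(2) + 0.2·(-4) + 0.2·(-4) = -0.4
Best response: Concede (3.2 is the largest).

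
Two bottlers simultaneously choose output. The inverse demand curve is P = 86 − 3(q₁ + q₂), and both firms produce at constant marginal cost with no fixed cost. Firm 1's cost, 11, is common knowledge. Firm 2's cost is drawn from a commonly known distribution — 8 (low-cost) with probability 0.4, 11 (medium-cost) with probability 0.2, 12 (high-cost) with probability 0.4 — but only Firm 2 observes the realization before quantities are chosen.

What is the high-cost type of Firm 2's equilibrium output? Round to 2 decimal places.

8.21

Type-c best response for Firm 2: q₂(c) = (86 − c)/6 − q₁/2.
Firm 1 maximizes expected profit; its first-order condition is 86 − 6q₁ − 3E[q₂] − 11 = 0.
Substituting E[q₂] and solving: E[c₂] = 10.2, so q₁ = (86 − 2·11 + 10.2)/9 = 8.24444.
q₂(high-cost) = (86 − 12 − 3·8.24444)/6 = 8.21111.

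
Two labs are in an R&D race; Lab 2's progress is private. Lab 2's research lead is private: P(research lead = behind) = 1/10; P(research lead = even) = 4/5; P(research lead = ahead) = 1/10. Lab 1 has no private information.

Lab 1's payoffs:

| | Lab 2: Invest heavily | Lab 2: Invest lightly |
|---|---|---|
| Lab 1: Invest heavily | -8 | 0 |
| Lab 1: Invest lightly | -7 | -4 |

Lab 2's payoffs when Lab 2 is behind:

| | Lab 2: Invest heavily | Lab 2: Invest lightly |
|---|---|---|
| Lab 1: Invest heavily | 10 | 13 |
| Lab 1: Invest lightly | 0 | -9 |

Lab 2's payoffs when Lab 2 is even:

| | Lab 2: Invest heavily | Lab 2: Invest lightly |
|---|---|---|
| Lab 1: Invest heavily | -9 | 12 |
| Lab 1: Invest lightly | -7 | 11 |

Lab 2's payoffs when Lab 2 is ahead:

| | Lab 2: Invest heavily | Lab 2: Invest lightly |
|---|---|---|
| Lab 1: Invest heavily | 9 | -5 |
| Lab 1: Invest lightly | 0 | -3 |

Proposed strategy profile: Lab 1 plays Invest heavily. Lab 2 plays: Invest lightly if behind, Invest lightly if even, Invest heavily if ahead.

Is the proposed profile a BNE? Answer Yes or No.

A profile is a BNE iff every type of every player is best-responding given beliefs about the other side.
Lab 1 plays Invest heavily: E[Invest heavily] = 1/10·(0) + 4/5·(0) + 1/10·(-8) = -4/5; E[Invest lightly] = -43/10. Best-responding. ✓
Lab 2 (research lead behind), facing Invest heavily: Invest heavily gives 10, Invest lightly gives 13. Proposed Invest lightly is best. ✓
Lab 2 (research lead even), facing Invest heavily: Invest heavily gives -9, Invest lightly gives 12. Proposed Invest lightly is best. ✓
Lab 2 (research lead ahead), facing Invest heavily: Invest heavily gives 9, Invest lightly gives -5. Proposed Invest heavily is best. ✓

Yes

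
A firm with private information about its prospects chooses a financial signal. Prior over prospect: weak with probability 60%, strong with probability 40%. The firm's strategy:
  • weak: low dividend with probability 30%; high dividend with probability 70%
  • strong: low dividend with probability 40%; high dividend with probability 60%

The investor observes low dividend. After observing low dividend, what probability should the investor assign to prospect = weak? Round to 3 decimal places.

0.529

Apply Bayes' rule using the sender's strategy as the likelihood.
P(low dividend) = 0.6·0.3 + 0.4·0.4 = 0.34
P(weak | low dividend) = (0.6·0.3) / 0.34 = 0.18 / 0.34 = 0.529412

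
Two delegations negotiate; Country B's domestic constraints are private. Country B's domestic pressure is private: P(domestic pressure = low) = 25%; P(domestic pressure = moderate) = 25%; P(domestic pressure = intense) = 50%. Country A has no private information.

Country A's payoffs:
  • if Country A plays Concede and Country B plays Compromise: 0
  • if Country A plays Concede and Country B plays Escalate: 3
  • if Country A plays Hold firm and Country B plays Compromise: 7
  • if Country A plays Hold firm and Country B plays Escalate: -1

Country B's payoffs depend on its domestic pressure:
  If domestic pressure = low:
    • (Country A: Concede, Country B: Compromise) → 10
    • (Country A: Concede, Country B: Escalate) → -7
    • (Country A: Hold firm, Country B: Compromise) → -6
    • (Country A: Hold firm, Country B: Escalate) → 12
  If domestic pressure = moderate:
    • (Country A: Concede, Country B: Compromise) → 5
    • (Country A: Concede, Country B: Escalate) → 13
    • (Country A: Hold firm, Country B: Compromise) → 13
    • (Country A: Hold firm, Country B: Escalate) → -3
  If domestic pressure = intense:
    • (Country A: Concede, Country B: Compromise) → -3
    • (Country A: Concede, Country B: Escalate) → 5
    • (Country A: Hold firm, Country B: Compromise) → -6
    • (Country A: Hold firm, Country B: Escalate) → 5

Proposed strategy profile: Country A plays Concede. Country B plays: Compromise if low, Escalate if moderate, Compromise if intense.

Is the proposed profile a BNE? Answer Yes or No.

A profile is a BNE iff every type of every player is best-responding given beliefs about the other side.
Country A plays Concede: E[Concede] = 0.25·(0) + 0.25·(3) + 0.5·(0) = 0.75; E[Hold firm] = 5. Not best-responding. ✗
Country B (domestic pressure low), facing Concede: Compromise gives 10, Escalate gives -7. Proposed Compromise is best. ✓
Country B (domestic pressure moderate), facing Concede: Compromise gives 5, Escalate gives 13. Proposed Escalate is best. ✓
Country B (domestic pressure intense), facing Concede: Compromise gives -3, Escalate gives 5. Proposed Compromise is not best — profitable deviation exists. ✗

No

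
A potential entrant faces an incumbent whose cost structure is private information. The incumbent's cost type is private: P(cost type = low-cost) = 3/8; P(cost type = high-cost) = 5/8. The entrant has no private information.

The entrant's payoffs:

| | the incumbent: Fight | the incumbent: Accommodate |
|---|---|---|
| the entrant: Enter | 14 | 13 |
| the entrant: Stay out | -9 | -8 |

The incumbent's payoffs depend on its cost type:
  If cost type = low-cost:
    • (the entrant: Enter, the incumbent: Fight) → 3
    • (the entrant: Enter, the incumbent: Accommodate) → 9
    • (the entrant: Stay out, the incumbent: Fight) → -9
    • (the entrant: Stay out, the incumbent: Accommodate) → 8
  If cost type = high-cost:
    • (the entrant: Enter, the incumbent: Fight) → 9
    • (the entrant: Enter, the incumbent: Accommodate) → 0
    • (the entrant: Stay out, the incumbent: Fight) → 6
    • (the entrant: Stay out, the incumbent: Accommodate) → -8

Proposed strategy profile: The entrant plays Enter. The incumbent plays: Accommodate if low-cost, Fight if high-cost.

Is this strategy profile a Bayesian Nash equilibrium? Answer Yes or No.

Yes

A profile is a BNE iff every type of every player is best-responding given beliefs about the other side.
The entrant plays Enter: E[Enter] = 3/8·(13) + 5/8·(14) = 109/8; E[Stay out] = -69/8. Best-responding. ✓
The incumbent (cost type low-cost), facing Enter: Fight gives 3, Accommodate gives 9. Proposed Accommodate is best. ✓
The incumbent (cost type high-cost), facing Enter: Fight gives 9, Accommodate gives 0. Proposed Fight is best. ✓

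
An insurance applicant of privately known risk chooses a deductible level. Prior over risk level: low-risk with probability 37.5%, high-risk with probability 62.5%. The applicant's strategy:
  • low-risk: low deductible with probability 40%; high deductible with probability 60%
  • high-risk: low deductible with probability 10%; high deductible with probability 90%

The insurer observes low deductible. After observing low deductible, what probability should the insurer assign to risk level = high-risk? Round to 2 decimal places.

0.29

Apply Bayes' rule using the sender's strategy as the likelihood.
P(low deductible) = 0.375·0.4 + 0.625·0.1 = 0.2125
P(high-risk | low deductible) = (0.625·0.1) / 0.2125 = 0.0625 / 0.2125 = 0.294118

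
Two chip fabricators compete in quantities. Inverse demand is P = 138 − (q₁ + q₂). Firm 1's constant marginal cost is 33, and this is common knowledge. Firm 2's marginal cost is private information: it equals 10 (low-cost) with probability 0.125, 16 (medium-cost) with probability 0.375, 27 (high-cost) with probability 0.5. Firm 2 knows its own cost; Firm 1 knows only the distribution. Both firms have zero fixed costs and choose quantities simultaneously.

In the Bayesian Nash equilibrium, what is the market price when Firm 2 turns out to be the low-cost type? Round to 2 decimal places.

58.54

Firm 2 with cost c maximizes (138 − (q₁+q₂) − c)·q₂, giving q₂(c) = (138 − c − q₁)/2.
E[c₂] = 0.125·10 + 0.375·16 + 0.5·27 = 20.75
Firm 1's FOC against E[q₂] yields q₁ = (138 − 2·33 + E[c₂])/3 = (138 − 66 + 20.75)/3 = 30.9167.
q₂(low-cost) = 48.5417, so P = 138 − (30.9167 + 48.5417) = 58.5417.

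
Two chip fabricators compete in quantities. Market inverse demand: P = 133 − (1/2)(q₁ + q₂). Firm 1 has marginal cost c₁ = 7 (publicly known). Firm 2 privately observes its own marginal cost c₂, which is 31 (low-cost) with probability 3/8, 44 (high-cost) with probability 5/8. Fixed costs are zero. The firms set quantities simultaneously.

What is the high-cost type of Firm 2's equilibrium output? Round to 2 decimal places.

36.29

Type-c best response for Firm 2: q₂(c) = (133 − c) − q₁/2.
Firm 1 maximizes expected profit; its first-order condition is 133 − q₁ − (1/2)E[q₂] − 7 = 0.
Substituting E[q₂] and solving: E[c₂] = 39.125, so q₁ = (133 − 2·7 + 39.125)/(3/2) = 105.417.
q₂(high-cost) = (133 − 44 − (1/2)·105.417) = 36.2917.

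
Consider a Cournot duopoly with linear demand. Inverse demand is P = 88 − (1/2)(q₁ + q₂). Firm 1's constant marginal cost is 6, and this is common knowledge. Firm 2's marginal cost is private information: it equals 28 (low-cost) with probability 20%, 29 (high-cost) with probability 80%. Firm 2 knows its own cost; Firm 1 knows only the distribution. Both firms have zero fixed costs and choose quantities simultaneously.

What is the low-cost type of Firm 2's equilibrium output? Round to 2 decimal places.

Type-c best response for Firm 2: q₂(c) = (88 − c) − q₁/2.
Firm 1 maximizes expected profit; its first-order condition is 88 − q₁ − (1/2)E[q₂] − 6 = 0.
Substituting E[q₂] and solving: E[c₂] = 28.8, so q₁ = (88 − 2·6 + 28.8)/(3/2) = 69.8667.
q₂(low-cost) = (88 − 28 − (1/2)·69.8667) = 25.0667.

25.07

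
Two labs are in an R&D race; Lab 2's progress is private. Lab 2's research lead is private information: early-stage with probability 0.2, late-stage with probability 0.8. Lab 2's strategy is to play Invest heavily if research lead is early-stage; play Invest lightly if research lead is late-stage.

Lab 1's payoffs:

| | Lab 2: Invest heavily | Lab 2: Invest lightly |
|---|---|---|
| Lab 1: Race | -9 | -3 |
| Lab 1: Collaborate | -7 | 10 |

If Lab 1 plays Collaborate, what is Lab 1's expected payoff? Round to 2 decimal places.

E[Collaborate] = 0.2·(-7) + 0.8·10 = (-1.4) + 8 = 6.6

6.60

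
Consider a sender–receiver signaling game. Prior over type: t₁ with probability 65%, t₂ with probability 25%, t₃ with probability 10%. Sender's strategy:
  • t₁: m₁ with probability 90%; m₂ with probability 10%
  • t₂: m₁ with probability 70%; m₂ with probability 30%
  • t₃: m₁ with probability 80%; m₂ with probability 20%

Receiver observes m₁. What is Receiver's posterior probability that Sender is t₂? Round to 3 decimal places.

P(m₁) = 0.65·0.9 + 0.25·0.7 + 0.1·0.8 = 0.84
P(t₂ | m₁) = (0.25·0.7) / 0.84 = 0.175 / 0.84 = 0.208333

0.208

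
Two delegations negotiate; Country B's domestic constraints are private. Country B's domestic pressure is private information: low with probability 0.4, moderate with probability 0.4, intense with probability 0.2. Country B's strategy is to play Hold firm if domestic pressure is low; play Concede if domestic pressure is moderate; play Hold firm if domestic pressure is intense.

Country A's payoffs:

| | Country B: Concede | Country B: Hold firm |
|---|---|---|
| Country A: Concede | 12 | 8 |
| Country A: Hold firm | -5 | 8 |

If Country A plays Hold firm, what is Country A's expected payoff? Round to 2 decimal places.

2.80

E[Hold firm] = 0.4·8 + 0.4·(-5) + 0.2·8 = 3.2 + (-2) + 1.6 = 2.8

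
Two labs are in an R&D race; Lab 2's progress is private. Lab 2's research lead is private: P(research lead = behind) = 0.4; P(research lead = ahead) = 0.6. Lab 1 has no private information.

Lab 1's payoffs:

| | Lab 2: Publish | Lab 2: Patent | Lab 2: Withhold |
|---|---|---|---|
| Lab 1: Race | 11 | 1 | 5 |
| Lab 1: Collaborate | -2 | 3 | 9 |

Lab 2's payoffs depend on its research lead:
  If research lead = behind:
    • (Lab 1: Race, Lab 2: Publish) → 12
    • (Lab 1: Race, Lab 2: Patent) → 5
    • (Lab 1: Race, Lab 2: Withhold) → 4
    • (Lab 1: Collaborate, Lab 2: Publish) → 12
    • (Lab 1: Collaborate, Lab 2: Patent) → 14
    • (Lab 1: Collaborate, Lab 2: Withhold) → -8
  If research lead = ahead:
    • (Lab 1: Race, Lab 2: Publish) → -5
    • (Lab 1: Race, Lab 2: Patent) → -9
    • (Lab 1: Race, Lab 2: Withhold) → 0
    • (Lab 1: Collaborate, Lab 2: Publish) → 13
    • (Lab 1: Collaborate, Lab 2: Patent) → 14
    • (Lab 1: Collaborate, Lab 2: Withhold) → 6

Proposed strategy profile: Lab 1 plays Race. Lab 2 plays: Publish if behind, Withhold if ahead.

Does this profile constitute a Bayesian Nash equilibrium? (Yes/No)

Yes

Lab 1 plays Race: E[Race] = 0.4·(11) + 0.6·(5) = 7.4; E[Collaborate] = 4.6. Best-responding. ✓
Lab 2 (research lead behind), facing Race: Publish gives 12, Patent gives 5, Withhold gives 4. Proposed Publish is best. ✓
Lab 2 (research lead ahead), facing Race: Publish gives -5, Patent gives -9, Withhold gives 0. Proposed Withhold is best. ✓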